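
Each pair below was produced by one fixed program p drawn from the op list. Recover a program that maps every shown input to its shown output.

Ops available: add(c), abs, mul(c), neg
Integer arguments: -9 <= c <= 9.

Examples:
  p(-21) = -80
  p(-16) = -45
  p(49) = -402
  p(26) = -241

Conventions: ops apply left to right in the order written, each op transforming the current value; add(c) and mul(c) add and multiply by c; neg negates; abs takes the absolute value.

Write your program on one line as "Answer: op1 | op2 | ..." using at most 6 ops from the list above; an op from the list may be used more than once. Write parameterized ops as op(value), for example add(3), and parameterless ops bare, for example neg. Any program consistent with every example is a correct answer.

add(9) | abs | mul(7) | neg | add(-1) | add(5)

Check, running the answer program on each example:
  -21 -> -12 -> 12 -> 84 -> -84 -> -85 -> -80
  -16 -> -7 -> 7 -> 49 -> -49 -> -50 -> -45
  49 -> 58 -> 58 -> 406 -> -406 -> -407 -> -402
  26 -> 35 -> 35 -> 245 -> -245 -> -246 -> -241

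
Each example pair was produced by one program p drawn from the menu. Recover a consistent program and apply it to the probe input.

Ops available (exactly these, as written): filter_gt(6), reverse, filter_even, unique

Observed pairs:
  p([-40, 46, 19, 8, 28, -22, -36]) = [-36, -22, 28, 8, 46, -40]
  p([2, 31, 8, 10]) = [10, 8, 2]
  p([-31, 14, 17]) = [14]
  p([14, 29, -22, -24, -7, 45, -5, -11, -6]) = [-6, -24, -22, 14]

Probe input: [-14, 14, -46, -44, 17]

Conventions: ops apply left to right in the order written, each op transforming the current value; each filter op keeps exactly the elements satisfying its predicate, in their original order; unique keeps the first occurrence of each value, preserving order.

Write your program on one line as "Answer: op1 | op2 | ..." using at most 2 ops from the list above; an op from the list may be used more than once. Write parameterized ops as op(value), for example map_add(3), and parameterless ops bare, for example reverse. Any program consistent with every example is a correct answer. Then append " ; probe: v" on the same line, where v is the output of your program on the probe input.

filter_even | reverse ; probe: [-44, -46, 14, -14]

Check, running the answer program on each example:
  [-40, 46, 19, 8, 28, -22, -36] -> [-40, 46, 8, 28, -22, -36] -> [-36, -22, 28, 8, 46, -40]
  [2, 31, 8, 10] -> [2, 8, 10] -> [10, 8, 2]
  [-31, 14, 17] -> [14] -> [14]
  [14, 29, -22, -24, -7, 45, -5, -11, -6] -> [14, -22, -24, -6] -> [-6, -24, -22, 14]
  probe: [-14, 14, -46, -44, 17] -> [-14, 14, -46, -44] -> [-44, -46, 14, -14]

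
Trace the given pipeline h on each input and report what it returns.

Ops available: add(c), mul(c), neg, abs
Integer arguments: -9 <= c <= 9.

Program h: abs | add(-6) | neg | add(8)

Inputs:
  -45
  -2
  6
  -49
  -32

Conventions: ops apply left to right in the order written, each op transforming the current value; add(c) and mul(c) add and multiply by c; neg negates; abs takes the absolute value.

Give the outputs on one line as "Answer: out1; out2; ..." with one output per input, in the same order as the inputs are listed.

Execution, op by op:
  -45 -> 45 -> 39 -> -39 -> -31
  -2 -> 2 -> -4 -> 4 -> 12
  6 -> 6 -> 0 -> 0 -> 8
  -49 -> 49 -> 43 -> -43 -> -35
  -32 -> 32 -> 26 -> -26 -> -18

-31; 12; 8; -35; -18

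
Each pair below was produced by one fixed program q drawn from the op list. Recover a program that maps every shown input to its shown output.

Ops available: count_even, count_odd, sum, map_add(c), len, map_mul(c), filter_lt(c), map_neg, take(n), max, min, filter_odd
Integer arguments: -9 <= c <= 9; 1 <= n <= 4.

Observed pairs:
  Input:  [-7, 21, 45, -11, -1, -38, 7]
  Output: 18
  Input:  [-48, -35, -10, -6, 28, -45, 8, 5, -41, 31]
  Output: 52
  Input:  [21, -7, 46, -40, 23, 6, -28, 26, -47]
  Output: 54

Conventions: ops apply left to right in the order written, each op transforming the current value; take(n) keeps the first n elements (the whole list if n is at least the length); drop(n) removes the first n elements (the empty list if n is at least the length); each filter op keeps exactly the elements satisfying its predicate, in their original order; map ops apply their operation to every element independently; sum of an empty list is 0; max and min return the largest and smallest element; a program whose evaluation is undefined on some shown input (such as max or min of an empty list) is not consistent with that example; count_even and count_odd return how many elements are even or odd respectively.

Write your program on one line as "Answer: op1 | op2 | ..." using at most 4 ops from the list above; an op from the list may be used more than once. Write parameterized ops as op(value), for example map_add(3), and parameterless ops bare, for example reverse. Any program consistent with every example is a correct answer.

filter_odd | map_add(-7) | map_neg | max

Check, running the answer program on each example:
  [-7, 21, 45, -11, -1, -38, 7] -> [-7, 21, 45, -11, -1, 7] -> [-14, 14, 38, -18, -8, 0] -> [14, -14, -38, 18, 8, 0] -> 18
  [-48, -35, -10, -6, 28, -45, 8, 5, -41, 31] -> [-35, -45, 5, -41, 31] -> [-42, -52, -2, -48, 24] -> [42, 52, 2, 48, -24] -> 52
  [21, -7, 46, -40, 23, 6, -28, 26, -47] -> [21, -7, 23, -47] -> [14, -14, 16, -54] -> [-14, 14, -16, 54] -> 54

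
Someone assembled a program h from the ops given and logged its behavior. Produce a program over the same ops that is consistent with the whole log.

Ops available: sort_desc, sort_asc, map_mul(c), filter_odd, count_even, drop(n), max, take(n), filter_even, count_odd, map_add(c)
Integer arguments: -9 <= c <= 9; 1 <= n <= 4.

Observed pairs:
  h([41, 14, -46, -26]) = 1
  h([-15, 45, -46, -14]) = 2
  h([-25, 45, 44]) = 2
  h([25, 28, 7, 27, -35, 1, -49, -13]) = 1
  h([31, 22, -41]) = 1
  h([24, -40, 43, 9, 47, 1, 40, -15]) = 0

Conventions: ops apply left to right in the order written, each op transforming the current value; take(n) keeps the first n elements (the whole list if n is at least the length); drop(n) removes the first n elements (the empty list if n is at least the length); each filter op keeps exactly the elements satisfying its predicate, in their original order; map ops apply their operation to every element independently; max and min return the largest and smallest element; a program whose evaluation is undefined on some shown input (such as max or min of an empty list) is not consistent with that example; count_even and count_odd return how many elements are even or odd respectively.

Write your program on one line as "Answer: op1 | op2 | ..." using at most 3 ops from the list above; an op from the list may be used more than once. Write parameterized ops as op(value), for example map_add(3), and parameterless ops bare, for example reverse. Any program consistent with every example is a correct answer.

take(2) | map_mul(-7) | count_odd

Check, running the answer program on each example:
  [41, 14, -46, -26] -> [41, 14] -> [-287, -98] -> 1
  [-15, 45, -46, -14] -> [-15, 45] -> [105, -315] -> 2
  [-25, 45, 44] -> [-25, 45] -> [175, -315] -> 2
  [25, 28, 7, 27, -35, 1, -49, -13] -> [25, 28] -> [-175, -196] -> 1
  [31, 22, -41] -> [31, 22] -> [-217, -154] -> 1
  [24, -40, 43, 9, 47, 1, 40, -15] -> [24, -40] -> [-168, 280] -> 0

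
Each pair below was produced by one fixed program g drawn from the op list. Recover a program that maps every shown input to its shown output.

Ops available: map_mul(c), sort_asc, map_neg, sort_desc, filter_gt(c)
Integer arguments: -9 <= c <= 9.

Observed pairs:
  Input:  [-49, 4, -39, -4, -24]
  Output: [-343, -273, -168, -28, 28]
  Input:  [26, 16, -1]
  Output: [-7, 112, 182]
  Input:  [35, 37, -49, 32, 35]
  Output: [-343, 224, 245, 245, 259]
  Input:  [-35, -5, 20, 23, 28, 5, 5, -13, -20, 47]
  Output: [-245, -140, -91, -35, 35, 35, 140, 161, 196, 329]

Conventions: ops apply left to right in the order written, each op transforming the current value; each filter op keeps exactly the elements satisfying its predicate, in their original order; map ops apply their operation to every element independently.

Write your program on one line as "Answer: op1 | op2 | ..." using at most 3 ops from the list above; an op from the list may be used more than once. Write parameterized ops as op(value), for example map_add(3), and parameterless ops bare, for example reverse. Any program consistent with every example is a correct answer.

map_mul(-7) | map_neg | sort_asc

Check, running the answer program on each example:
  [-49, 4, -39, -4, -24] -> [343, -28, 273, 28, 168] -> [-343, 28, -273, -28, -168] -> [-343, -273, -168, -28, 28]
  [26, 16, -1] -> [-182, -112, 7] -> [182, 112, -7] -> [-7, 112, 182]
  [35, 37, -49, 32, 35] -> [-245, -259, 343, -224, -245] -> [245, 259, -343, 224, 245] -> [-343, 224, 245, 245, 259]
  [-35, -5, 20, 23, 28, 5, 5, -13, -20, 47] -> [245, 35, -140, -161, -196, -35, -35, 91, 140, -329] -> [-245, -35, 140, 161, 196, 35, 35, -91, -140, 329] -> [-245, -140, -91, -35, 35, 35, 140, 161, 196, 329]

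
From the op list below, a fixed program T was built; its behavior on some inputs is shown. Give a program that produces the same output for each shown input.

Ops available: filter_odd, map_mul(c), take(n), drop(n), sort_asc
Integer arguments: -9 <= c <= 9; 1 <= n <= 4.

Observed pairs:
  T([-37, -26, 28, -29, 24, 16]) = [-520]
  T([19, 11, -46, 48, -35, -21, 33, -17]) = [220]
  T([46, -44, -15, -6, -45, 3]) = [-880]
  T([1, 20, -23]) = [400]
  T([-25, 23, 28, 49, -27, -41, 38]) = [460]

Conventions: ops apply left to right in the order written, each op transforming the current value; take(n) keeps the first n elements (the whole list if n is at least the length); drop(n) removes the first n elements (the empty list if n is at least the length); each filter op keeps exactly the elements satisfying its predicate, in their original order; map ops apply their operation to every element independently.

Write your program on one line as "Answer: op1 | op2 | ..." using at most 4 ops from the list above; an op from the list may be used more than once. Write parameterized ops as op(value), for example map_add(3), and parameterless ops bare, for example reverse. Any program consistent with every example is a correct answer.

map_mul(4) | map_mul(5) | take(2) | drop(1)

Check, running the answer program on each example:
  [-37, -26, 28, -29, 24, 16] -> [-148, -104, 112, -116, 96, 64] -> [-740, -520, 560, -580, 480, 320] -> [-740, -520] -> [-520]
  [19, 11, -46, 48, -35, -21, 33, -17] -> [76, 44, -184, 192, -140, -84, 132, -68] -> [380, 220, -920, 960, -700, -420, 660, -340] -> [380, 220] -> [220]
  [46, -44, -15, -6, -45, 3] -> [184, -176, -60, -24, -180, 12] -> [920, -880, -300, -120, -900, 60] -> [920, -880] -> [-880]
  [1, 20, -23] -> [4, 80, -92] -> [20, 400, -460] -> [20, 400] -> [400]
  [-25, 23, 28, 49, -27, -41, 38] -> [-100, 92, 112, 196, -108, -164, 152] -> [-500, 460, 560, 980, -540, -820, 760] -> [-500, 460] -> [460]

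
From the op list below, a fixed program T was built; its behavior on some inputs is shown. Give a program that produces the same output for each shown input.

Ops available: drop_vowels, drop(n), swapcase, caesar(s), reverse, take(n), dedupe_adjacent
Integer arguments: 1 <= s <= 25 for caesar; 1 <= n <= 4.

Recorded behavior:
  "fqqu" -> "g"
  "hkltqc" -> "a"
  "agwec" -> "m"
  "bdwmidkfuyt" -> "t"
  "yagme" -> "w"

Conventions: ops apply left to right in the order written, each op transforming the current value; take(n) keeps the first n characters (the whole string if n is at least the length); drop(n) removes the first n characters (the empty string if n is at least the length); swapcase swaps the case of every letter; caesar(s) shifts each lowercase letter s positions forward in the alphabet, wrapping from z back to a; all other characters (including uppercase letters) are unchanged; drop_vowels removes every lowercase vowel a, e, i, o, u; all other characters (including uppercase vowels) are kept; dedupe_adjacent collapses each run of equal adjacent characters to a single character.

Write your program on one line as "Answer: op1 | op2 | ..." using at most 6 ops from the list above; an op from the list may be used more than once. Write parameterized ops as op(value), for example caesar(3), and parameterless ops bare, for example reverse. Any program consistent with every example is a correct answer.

take(4) | drop_vowels | drop(1) | take(1) | caesar(16)

Check, running the answer program on each example:
  "fqqu" -> "fqqu" -> "fqq" -> "qq" -> "q" -> "g"
  "hkltqc" -> "hklt" -> "hklt" -> "klt" -> "k" -> "a"
  "agwec" -> "agwe" -> "gw" -> "w" -> "w" -> "m"
  "bdwmidkfuyt" -> "bdwm" -> "bdwm" -> "dwm" -> "d" -> "t"
  "yagme" -> "yagm" -> "ygm" -> "gm" -> "g" -> "w"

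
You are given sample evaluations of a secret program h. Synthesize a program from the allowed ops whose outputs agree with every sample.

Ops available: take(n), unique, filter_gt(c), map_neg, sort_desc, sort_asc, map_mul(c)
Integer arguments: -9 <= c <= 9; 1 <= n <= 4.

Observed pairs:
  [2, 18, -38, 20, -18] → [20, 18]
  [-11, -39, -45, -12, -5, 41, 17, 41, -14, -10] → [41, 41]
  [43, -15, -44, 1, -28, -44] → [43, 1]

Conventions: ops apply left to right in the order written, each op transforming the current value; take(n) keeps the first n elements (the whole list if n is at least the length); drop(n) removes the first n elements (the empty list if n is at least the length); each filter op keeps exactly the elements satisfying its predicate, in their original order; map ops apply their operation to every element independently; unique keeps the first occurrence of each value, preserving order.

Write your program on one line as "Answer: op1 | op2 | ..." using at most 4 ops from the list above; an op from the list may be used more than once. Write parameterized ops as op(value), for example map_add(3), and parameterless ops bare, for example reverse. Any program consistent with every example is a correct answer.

filter_gt(-4) | sort_desc | take(2)

Check, running the answer program on each example:
  [2, 18, -38, 20, -18] -> [2, 18, 20] -> [20, 18, 2] -> [20, 18]
  [-11, -39, -45, -12, -5, 41, 17, 41, -14, -10] -> [41, 17, 41] -> [41, 41, 17] -> [41, 41]
  [43, -15, -44, 1, -28, -44] -> [43, 1] -> [43, 1] -> [43, 1]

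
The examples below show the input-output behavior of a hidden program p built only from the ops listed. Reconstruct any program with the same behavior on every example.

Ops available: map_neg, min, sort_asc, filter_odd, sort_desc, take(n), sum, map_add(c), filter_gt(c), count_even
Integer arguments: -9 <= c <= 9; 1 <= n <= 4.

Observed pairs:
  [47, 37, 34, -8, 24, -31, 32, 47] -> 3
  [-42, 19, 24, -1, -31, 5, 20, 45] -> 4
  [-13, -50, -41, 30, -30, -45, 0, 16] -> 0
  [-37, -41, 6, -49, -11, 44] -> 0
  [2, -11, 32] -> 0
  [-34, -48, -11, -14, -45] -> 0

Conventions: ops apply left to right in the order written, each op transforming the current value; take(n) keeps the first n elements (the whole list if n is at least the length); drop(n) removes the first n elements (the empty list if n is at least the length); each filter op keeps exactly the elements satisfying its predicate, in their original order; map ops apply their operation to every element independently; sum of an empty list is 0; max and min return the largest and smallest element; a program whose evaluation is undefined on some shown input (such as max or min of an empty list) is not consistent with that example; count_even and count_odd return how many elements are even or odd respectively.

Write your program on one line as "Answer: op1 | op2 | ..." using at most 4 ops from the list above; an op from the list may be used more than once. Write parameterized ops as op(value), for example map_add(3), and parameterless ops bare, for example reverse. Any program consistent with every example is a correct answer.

filter_gt(-9) | map_add(7) | sort_asc | count_even

Check, running the answer program on each example:
  [47, 37, 34, -8, 24, -31, 32, 47] -> [47, 37, 34, -8, 24, 32, 47] -> [54, 44, 41, -1, 31, 39, 54] -> [-1, 31, 39, 41, 44, 54, 54] -> 3
  [-42, 19, 24, -1, -31, 5, 20, 45] -> [19, 24, -1, 5, 20, 45] -> [26, 31, 6, 12, 27, 52] -> [6, 12, 26, 27, 31, 52] -> 4
  [-13, -50, -41, 30, -30, -45, 0, 16] -> [30, 0, 16] -> [37, 7, 23] -> [7, 23, 37] -> 0
  [-37, -41, 6, -49, -11, 44] -> [6, 44] -> [13, 51] -> [13, 51] -> 0
  [2, -11, 32] -> [2, 32] -> [9, 39] -> [9, 39] -> 0
  [-34, -48, -11, -14, -45] -> [] -> [] -> [] -> 0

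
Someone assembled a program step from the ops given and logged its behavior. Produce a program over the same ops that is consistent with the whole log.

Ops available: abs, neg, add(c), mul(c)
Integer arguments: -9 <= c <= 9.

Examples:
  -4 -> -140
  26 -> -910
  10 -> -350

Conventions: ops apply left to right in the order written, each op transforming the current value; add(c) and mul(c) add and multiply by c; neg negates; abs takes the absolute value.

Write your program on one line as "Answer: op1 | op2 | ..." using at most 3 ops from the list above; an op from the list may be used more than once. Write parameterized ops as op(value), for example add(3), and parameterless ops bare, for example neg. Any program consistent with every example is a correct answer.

mul(-7) | abs | mul(-5)

Check, running the answer program on each example:
  -4 -> 28 -> 28 -> -140
  26 -> -182 -> 182 -> -910
  10 -> -70 -> 70 -> -350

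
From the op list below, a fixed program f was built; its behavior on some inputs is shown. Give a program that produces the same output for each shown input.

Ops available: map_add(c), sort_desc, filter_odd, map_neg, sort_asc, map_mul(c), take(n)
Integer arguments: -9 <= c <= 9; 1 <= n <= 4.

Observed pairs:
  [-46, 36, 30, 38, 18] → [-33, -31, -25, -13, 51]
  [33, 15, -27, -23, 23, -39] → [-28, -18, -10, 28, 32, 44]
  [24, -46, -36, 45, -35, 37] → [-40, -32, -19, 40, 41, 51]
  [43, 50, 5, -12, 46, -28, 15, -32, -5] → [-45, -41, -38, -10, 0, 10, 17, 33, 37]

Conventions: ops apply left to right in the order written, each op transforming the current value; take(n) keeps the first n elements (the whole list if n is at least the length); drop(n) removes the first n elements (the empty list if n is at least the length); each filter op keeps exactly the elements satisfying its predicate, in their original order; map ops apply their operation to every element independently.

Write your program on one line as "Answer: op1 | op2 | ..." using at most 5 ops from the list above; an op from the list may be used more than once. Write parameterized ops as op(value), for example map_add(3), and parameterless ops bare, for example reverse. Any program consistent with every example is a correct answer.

map_add(-5) | sort_desc | sort_asc | map_neg | sort_asc

Check, running the answer program on each example:
  [-46, 36, 30, 38, 18] -> [-51, 31, 25, 33, 13] -> [33, 31, 25, 13, -51] -> [-51, 13, 25, 31, 33] -> [51, -13, -25, -31, -33] -> [-33, -31, -25, -13, 51]
  [33, 15, -27, -23, 23, -39] -> [28, 10, -32, -28, 18, -44] -> [28, 18, 10, -28, -32, -44] -> [-44, -32, -28, 10, 18, 28] -> [44, 32, 28, -10, -18, -28] -> [-28, -18, -10, 28, 32, 44]
  [24, -46, -36, 45, -35, 37] -> [19, -51, -41, 40, -40, 32] -> [40, 32, 19, -40, -41, -51] -> [-51, -41, -40, 19, 32, 40] -> [51, 41, 40, -19, -32, -40] -> [-40, -32, -19, 40, 41, 51]
  [43, 50, 5, -12, 46, -28, 15, -32, -5] -> [38, 45, 0, -17, 41, -33, 10, -37, -10] -> [45, 41, 38, 10, 0, -10, -17, -33, -37] -> [-37, -33, -17, -10, 0, 10, 38, 41, 45] -> [37, 33, 17, 10, 0, -10, -38, -41, -45] -> [-45, -41, -38, -10, 0, 10, 17, 33, 37]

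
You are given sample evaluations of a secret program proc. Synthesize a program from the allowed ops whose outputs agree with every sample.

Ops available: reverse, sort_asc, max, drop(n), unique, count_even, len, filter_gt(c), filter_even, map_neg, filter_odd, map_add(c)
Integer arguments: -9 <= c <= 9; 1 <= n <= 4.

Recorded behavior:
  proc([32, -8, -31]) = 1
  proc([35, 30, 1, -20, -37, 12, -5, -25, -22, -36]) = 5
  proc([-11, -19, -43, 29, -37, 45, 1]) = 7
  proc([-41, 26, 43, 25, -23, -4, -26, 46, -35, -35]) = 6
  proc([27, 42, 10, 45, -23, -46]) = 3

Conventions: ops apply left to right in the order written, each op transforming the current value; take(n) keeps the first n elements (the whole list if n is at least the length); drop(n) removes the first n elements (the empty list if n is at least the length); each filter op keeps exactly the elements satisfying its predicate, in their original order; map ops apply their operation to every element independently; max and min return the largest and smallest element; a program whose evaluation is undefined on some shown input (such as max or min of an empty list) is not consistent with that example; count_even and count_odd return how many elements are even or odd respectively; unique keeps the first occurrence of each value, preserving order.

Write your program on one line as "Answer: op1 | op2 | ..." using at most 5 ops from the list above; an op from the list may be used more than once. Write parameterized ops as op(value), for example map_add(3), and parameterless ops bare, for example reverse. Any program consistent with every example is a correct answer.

reverse | sort_asc | map_add(5) | count_even

Check, running the answer program on each example:
  [32, -8, -31] -> [-31, -8, 32] -> [-31, -8, 32] -> [-26, -3, 37] -> 1
  [35, 30, 1, -20, -37, 12, -5, -25, -22, -36] -> [-36, -22, -25, -5, 12, -37, -20, 1, 30, 35] -> [-37, -36, -25, -22, -20, -5, 1, 12, 30, 35] -> [-32, -31, -20, -17, -15, 0, 6, 17, 35, 40] -> 5
  [-11, -19, -43, 29, -37, 45, 1] -> [1, 45, -37, 29, -43, -19, -11] -> [-43, -37, -19, -11, 1, 29, 45] -> [-38, -32, -14, -6, 6, 34, 50] -> 7
  [-41, 26, 43, 25, -23, -4, -26, 46, -35, -35] -> [-35, -35, 46, -26, -4, -23, 25, 43, 26, -41] -> [-41, -35, -35, -26, -23, -4, 25, 26, 43, 46] -> [-36, -30, -30, -21, -18, 1, 30, 31, 48, 51] -> 6
  [27, 42, 10, 45, -23, -46] -> [-46, -23, 45, 10, 42, 27] -> [-46, -23, 10, 27, 42, 45] -> [-41, -18, 15, 32, 47, 50] -> 3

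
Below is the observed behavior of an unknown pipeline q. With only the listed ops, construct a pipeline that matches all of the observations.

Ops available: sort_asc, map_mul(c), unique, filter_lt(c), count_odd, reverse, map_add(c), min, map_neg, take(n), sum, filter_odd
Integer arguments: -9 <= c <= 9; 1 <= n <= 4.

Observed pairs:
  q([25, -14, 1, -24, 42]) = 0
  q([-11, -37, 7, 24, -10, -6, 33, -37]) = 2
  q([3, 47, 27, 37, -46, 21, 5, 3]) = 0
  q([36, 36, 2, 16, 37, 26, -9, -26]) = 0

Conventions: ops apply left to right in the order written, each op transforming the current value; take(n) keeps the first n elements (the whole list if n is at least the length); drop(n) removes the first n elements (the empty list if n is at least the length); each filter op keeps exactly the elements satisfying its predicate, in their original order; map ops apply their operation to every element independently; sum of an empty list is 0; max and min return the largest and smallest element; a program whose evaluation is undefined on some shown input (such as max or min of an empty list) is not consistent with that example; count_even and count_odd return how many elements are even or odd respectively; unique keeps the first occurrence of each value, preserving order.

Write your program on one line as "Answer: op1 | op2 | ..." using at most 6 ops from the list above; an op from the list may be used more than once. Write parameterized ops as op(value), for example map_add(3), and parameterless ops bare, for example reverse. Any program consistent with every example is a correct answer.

unique | filter_lt(-9) | filter_odd | map_add(-8) | count_odd

Check, running the answer program on each example:
  [25, -14, 1, -24, 42] -> [25, -14, 1, -24, 42] -> [-14, -24] -> [] -> [] -> 0
  [-11, -37, 7, 24, -10, -6, 33, -37] -> [-11, -37, 7, 24, -10, -6, 33] -> [-11, -37, -10] -> [-11, -37] -> [-19, -45] -> 2
  [3, 47, 27, 37, -46, 21, 5, 3] -> [3, 47, 27, 37, -46, 21, 5] -> [-46] -> [] -> [] -> 0
  [36, 36, 2, 16, 37, 26, -9, -26] -> [36, 2, 16, 37, 26, -9, -26] -> [-26] -> [] -> [] -> 0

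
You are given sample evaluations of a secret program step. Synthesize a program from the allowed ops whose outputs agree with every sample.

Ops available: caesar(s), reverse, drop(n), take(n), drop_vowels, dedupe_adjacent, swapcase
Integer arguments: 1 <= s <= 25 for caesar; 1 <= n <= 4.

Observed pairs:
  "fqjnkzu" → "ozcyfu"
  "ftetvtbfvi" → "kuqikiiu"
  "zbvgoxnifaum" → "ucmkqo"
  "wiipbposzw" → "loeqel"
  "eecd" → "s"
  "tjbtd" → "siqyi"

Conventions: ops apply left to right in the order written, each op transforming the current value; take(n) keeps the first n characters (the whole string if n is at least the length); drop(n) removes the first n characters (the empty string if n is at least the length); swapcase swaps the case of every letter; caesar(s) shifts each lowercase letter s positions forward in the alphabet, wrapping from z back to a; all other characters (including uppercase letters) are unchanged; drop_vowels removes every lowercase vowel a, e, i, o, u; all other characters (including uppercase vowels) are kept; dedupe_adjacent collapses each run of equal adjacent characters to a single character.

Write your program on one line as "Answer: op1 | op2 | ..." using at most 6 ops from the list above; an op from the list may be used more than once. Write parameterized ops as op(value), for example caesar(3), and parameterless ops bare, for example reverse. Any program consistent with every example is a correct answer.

drop_vowels | caesar(2) | drop_vowels | reverse | caesar(13)

Check, running the answer program on each example:
  "fqjnkzu" -> "fqjnkz" -> "hslpmb" -> "hslpmb" -> "bmplsh" -> "ozcyfu"
  "ftetvtbfvi" -> "fttvtbfv" -> "hvvxvdhx" -> "hvvxvdhx" -> "xhdvxvvh" -> "kuqikiiu"
  "zbvgoxnifaum" -> "zbvgxnfm" -> "bdxizpho" -> "bdxzph" -> "hpzxdb" -> "ucmkqo"
  "wiipbposzw" -> "wpbpszw" -> "yrdruby" -> "yrdrby" -> "ybrdry" -> "loeqel"
  "eecd" -> "cd" -> "ef" -> "f" -> "f" -> "s"
  "tjbtd" -> "tjbtd" -> "vldvf" -> "vldvf" -> "fvdlv" -> "siqyi"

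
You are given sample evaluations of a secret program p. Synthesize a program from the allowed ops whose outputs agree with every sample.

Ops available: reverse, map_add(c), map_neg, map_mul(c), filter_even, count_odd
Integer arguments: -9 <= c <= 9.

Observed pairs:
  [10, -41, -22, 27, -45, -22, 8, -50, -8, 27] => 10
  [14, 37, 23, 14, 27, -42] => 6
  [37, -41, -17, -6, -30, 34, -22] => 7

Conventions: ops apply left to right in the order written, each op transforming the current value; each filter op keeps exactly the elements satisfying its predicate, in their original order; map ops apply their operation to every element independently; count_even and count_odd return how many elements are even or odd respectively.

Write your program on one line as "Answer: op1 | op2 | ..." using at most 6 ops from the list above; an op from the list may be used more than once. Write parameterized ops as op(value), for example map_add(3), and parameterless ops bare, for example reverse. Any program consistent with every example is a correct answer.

map_add(-5) | map_mul(6) | map_add(1) | reverse | count_odd

Check, running the answer program on each example:
  [10, -41, -22, 27, -45, -22, 8, -50, -8, 27] -> [5, -46, -27, 22, -50, -27, 3, -55, -13, 22] -> [30, -276, -162, 132, -300, -162, 18, -330, -78, 132] -> [31, -275, -161, 133, -299, -161, 19, -329, -77, 133] -> [133, -77, -329, 19, -161, -299, 133, -161, -275, 31] -> 10
  [14, 37, 23, 14, 27, -42] -> [9, 32, 18, 9, 22, -47] -> [54, 192, 108, 54, 132, -282] -> [55, 193, 109, 55, 133, -281] -> [-281, 133, 55, 109, 193, 55] -> 6
  [37, -41, -17, -6, -30, 34, -22] -> [32, -46, -22, -11, -35, 29, -27] -> [192, -276, -132, -66, -210, 174, -162] -> [193, -275, -131, -65, -209, 175, -161] -> [-161, 175, -209, -65, -131, -275, 193] -> 7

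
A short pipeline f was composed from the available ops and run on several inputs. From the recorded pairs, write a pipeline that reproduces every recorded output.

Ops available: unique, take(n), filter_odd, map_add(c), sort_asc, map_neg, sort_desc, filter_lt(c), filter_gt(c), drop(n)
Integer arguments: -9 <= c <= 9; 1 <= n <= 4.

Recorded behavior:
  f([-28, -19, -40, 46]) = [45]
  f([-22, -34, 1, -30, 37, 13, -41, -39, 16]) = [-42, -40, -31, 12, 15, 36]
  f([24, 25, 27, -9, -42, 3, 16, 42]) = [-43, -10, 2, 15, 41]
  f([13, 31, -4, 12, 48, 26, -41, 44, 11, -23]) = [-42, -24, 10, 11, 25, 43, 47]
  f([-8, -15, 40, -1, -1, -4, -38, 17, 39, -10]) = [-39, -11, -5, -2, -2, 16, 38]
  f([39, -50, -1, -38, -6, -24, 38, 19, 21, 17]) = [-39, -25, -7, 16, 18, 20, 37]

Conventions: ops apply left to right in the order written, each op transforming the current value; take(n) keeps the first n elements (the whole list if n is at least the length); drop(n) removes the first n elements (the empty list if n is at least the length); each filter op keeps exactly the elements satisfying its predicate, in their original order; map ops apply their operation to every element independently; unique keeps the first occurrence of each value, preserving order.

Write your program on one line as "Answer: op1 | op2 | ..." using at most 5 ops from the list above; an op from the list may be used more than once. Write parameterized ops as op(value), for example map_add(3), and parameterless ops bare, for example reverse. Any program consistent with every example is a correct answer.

map_add(-8) | drop(3) | sort_desc | map_add(7) | sort_asc

Check, running the answer program on each example:
  [-28, -19, -40, 46] -> [-36, -27, -48, 38] -> [38] -> [38] -> [45] -> [45]
  [-22, -34, 1, -30, 37, 13, -41, -39, 16] -> [-30, -42, -7, -38, 29, 5, -49, -47, 8] -> [-38, 29, 5, -49, -47, 8] -> [29, 8, 5, -38, -47, -49] -> [36, 15, 12, -31, -40, -42] -> [-42, -40, -31, 12, 15, 36]
  [24, 25, 27, -9, -42, 3, 16, 42] -> [16, 17, 19, -17, -50, -5, 8, 34] -> [-17, -50, -5, 8, 34] -> [34, 8, -5, -17, -50] -> [41, 15, 2, -10, -43] -> [-43, -10, 2, 15, 41]
  [13, 31, -4, 12, 48, 26, -41, 44, 11, -23] -> [5, 23, -12, 4, 40, 18, -49, 36, 3, -31] -> [4, 40, 18, -49, 36, 3, -31] -> [40, 36, 18, 4, 3, -31, -49] -> [47, 43, 25, 11, 10, -24, -42] -> [-42, -24, 10, 11, 25, 43, 47]
  [-8, -15, 40, -1, -1, -4, -38, 17, 39, -10] -> [-16, -23, 32, -9, -9, -12, -46, 9, 31, -18] -> [-9, -9, -12, -46, 9, 31, -18] -> [31, 9, -9, -9, -12, -18, -46] -> [38, 16, -2, -2, -5, -11, -39] -> [-39, -11, -5, -2, -2, 16, 38]
  [39, -50, -1, -38, -6, -24, 38, 19, 21, 17] -> [31, -58, -9, -46, -14, -32, 30, 11, 13, 9] -> [-46, -14, -32, 30, 11, 13, 9] -> [30, 13, 11, 9, -14, -32, -46] -> [37, 20, 18, 16, -7, -25, -39] -> [-39, -25, -7, 16, 18, 20, 37]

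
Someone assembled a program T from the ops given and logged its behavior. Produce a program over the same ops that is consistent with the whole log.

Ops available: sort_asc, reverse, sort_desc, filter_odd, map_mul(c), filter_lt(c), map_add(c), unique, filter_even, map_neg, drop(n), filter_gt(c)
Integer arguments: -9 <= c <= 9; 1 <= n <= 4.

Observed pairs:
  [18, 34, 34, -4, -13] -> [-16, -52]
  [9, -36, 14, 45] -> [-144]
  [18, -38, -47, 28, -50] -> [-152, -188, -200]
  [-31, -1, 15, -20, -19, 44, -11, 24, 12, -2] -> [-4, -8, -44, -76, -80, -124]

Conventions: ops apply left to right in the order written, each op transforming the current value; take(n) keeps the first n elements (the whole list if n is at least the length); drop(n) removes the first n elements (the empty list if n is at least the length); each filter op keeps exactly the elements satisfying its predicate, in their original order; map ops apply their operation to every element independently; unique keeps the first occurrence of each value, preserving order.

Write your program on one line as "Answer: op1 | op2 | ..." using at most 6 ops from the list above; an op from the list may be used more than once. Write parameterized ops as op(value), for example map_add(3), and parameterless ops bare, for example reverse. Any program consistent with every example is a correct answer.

unique | reverse | map_mul(4) | sort_desc | filter_lt(2)

Check, running the answer program on each example:
  [18, 34, 34, -4, -13] -> [18, 34, -4, -13] -> [-13, -4, 34, 18] -> [-52, -16, 136, 72] -> [136, 72, -16, -52] -> [-16, -52]
  [9, -36, 14, 45] -> [9, -36, 14, 45] -> [45, 14, -36, 9] -> [180, 56, -144, 36] -> [180, 56, 36, -144] -> [-144]
  [18, -38, -47, 28, -50] -> [18, -38, -47, 28, -50] -> [-50, 28, -47, -38, 18] -> [-200, 112, -188, -152, 72] -> [112, 72, -152, -188, -200] -> [-152, -188, -200]
  [-31, -1, 15, -20, -19, 44, -11, 24, 12, -2] -> [-31, -1, 15, -20, -19, 44, -11, 24, 12, -2] -> [-2, 12, 24, -11, 44, -19, -20, 15, -1, -31] -> [-8, 48, 96, -44, 176, -76, -80, 60, -4, -124] -> [176, 96, 60, 48, -4, -8, -44, -76, -80, -124] -> [-4, -8, -44, -76, -80, -124]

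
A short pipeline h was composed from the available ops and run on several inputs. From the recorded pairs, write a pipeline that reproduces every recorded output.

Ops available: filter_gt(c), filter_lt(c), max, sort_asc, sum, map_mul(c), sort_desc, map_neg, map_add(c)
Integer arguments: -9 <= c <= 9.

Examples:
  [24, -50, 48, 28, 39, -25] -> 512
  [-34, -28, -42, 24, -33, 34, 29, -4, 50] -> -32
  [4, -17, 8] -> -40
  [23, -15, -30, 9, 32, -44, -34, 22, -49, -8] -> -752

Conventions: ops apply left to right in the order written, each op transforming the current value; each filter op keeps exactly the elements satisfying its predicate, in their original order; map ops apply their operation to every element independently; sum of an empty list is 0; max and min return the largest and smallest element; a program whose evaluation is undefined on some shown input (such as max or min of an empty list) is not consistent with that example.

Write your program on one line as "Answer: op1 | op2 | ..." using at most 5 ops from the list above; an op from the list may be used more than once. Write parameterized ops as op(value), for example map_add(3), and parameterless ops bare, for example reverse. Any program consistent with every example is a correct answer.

map_mul(8) | sort_desc | sort_asc | sum

Check, running the answer program on each example:
  [24, -50, 48, 28, 39, -25] -> [192, -400, 384, 224, 312, -200] -> [384, 312, 224, 192, -200, -400] -> [-400, -200, 192, 224, 312, 384] -> 512
  [-34, -28, -42, 24, -33, 34, 29, -4, 50] -> [-272, -224, -336, 192, -264, 272, 232, -32, 400] -> [400, 272, 232, 192, -32, -224, -264, -272, -336] -> [-336, -272, -264, -224, -32, 192, 232, 272, 400] -> -32
  [4, -17, 8] -> [32, -136, 64] -> [64, 32, -136] -> [-136, 32, 64] -> -40
  [23, -15, -30, 9, 32, -44, -34, 22, -49, -8] -> [184, -120, -240, 72, 256, -352, -272, 176, -392, -64] -> [256, 184, 176, 72, -64, -120, -240, -272, -352, -392] -> [-392, -352, -272, -240, -120, -64, 72, 176, 184, 256] -> -752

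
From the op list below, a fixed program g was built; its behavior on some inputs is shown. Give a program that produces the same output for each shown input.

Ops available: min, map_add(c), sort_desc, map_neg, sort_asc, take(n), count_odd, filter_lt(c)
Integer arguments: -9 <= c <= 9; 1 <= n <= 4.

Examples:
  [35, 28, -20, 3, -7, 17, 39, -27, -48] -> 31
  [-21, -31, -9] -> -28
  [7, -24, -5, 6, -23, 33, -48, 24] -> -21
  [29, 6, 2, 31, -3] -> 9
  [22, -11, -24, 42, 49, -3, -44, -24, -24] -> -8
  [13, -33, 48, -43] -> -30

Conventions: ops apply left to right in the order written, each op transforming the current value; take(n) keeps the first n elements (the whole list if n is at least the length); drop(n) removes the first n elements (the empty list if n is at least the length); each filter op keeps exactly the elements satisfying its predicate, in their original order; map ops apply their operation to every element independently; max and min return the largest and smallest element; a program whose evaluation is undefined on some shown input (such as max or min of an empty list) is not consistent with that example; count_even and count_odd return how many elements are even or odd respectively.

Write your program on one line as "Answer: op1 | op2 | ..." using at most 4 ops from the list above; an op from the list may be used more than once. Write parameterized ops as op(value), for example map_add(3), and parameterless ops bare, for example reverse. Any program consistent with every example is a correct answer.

map_add(3) | take(3) | take(2) | min

Check, running the answer program on each example:
  [35, 28, -20, 3, -7, 17, 39, -27, -48] -> [38, 31, -17, 6, -4, 20, 42, -24, -45] -> [38, 31, -17] -> [38, 31] -> 31
  [-21, -31, -9] -> [-18, -28, -6] -> [-18, -28, -6] -> [-18, -28] -> -28
  [7, -24, -5, 6, -23, 33, -48, 24] -> [10, -21, -2, 9, -20, 36, -45, 27] -> [10, -21, -2] -> [10, -21] -> -21
  [29, 6, 2, 31, -3] -> [32, 9, 5, 34, 0] -> [32, 9, 5] -> [32, 9] -> 9
  [22, -11, -24, 42, 49, -3, -44, -24, -24] -> [25, -8, -21, 45, 52, 0, -41, -21, -21] -> [25, -8, -21] -> [25, -8] -> -8
  [13, -33, 48, -43] -> [16, -30, 51, -40] -> [16, -30, 51] -> [16, -30] -> -30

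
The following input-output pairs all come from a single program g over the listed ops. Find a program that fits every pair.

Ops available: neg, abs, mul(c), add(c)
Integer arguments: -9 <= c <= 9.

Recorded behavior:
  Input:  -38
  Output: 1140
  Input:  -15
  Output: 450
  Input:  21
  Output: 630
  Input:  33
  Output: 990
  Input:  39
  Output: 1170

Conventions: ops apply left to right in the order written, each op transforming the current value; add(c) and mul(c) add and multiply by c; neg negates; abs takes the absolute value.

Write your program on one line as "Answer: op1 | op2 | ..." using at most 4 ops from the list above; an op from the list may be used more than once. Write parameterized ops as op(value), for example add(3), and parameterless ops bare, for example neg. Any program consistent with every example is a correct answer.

neg | abs | mul(-6) | mul(-5)

Check, running the answer program on each example:
  -38 -> 38 -> 38 -> -228 -> 1140
  -15 -> 15 -> 15 -> -90 -> 450
  21 -> -21 -> 21 -> -126 -> 630
  33 -> -33 -> 33 -> -198 -> 990
  39 -> -39 -> 39 -> -234 -> 1170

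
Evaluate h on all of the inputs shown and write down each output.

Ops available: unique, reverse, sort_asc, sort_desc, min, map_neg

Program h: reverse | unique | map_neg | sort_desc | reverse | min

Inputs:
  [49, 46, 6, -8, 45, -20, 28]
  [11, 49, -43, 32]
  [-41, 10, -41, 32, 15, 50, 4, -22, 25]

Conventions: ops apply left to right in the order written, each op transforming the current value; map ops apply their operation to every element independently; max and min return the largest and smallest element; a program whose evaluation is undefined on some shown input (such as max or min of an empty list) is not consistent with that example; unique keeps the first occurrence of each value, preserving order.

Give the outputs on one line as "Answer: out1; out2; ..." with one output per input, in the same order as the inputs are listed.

-49; -49; -50

Execution, op by op:
  [49, 46, 6, -8, 45, -20, 28] -> [28, -20, 45, -8, 6, 46, 49] -> [28, -20, 45, -8, 6, 46, 49] -> [-28, 20, -45, 8, -6, -46, -49] -> [20, 8, -6, -28, -45, -46, -49] -> [-49, -46, -45, -28, -6, 8, 20] -> -49
  [11, 49, -43, 32] -> [32, -43, 49, 11] -> [32, -43, 49, 11] -> [-32, 43, -49, -11] -> [43, -11, -32, -49] -> [-49, -32, -11, 43] -> -49
  [-41, 10, -41, 32, 15, 50, 4, -22, 25] -> [25, -22, 4, 50, 15, 32, -41, 10, -41] -> [25, -22, 4, 50, 15, 32, -41, 10] -> [-25, 22, -4, -50, -15, -32, 41, -10] -> [41, 22, -4, -10, -15, -25, -32, -50] -> [-50, -32, -25, -15, -10, -4, 22, 41] -> -50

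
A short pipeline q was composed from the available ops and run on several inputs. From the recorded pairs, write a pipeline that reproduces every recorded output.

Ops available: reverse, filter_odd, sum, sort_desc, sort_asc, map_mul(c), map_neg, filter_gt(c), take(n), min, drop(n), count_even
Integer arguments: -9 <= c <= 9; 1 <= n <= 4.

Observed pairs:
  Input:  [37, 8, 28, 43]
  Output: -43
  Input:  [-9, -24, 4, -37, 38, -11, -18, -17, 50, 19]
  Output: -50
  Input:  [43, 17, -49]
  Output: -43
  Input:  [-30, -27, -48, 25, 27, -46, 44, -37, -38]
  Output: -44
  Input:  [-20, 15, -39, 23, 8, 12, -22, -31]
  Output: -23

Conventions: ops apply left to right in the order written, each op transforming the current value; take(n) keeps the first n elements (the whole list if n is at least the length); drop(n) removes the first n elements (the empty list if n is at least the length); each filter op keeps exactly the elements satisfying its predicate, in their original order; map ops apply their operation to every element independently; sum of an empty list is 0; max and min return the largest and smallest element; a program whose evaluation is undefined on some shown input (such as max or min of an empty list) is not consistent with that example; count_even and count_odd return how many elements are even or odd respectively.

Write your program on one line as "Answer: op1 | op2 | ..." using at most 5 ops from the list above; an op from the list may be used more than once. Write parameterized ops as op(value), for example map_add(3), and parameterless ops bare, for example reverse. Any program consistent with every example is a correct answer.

filter_gt(-6) | filter_gt(6) | map_neg | min

Check, running the answer program on each example:
  [37, 8, 28, 43] -> [37, 8, 28, 43] -> [37, 8, 28, 43] -> [-37, -8, -28, -43] -> -43
  [-9, -24, 4, -37, 38, -11, -18, -17, 50, 19] -> [4, 38, 50, 19] -> [38, 50, 19] -> [-38, -50, -19] -> -50
  [43, 17, -49] -> [43, 17] -> [43, 17] -> [-43, -17] -> -43
  [-30, -27, -48, 25, 27, -46, 44, -37, -38] -> [25, 27, 44] -> [25, 27, 44] -> [-25, -27, -44] -> -44
  [-20, 15, -39, 23, 8, 12, -22, -31] -> [15, 23, 8, 12] -> [15, 23, 8, 12] -> [-15, -23, -8, -12] -> -23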